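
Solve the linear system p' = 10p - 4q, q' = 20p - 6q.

Coefficient matrix A = [[10, -4], [20, -6]].
Characteristic polynomial det(A - λI) = λ^2 - 4λ + 20 = 0.
Eigenvalues λ = 2 ± 4i (complex conjugate pair).
For λ=2+4i: an eigenvector is (1,2) - i(0,1) = (1, 2 - i).
A real fundamental pair from Re and Im of e^((2+4i)t)v: X_1 = e^(2t)(cos(4t)·(1,2) + sin(4t)·(0,1)), X_2 = e^(2t)(sin(4t)·(1,2) - cos(4t)·(0,1)).
General solution: K_1X_1 + K_2X_2.

p(t) = K_1e^(2t)cos(4t) + K_2e^(2t)sin(4t), q(t) = K_1e^(2t)sin(4t) + 2K_1e^(2t)cos(4t) + 2K_2e^(2t)sin(4t) - K_2e^(2t)cos(4t)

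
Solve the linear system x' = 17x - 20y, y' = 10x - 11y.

x(t) = -C_1e^(3t)sin(2t) - 3C_1e^(3t)cos(2t) - 3C_2e^(3t)sin(2t) + C_2e^(3t)cos(2t), y(t) = -C_1e^(3t)sin(2t) - 2C_1e^(3t)cos(2t) - 2C_2e^(3t)sin(2t) + C_2e^(3t)cos(2t)

Coefficient matrix A = [[17, -20], [10, -11]].
Characteristic polynomial det(A - λI) = λ^2 - 6λ + 13 = 0.
Eigenvalues λ = 3 ± 2i (complex conjugate pair).
For λ=3+2i: an eigenvector is (-3,-2) - i(-1,-1) = (-3 + i, -2 + i).
A real fundamental pair from Re and Im of e^((3+2i)t)v: X_1 = e^(3t)(cos(2t)·(-3,-2) + sin(2t)·(-1,-1)), X_2 = e^(3t)(sin(2t)·(-3,-2) - cos(2t)·(-1,-1)).
General solution: C_1X_1 + C_2X_2.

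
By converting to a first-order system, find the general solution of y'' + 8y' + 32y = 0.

y(t) = c_1e^(-4t)cos(4t) + c_2e^(-4t)sin(4t)

Let x_1 = y, x_2 = y'. Then x_1' = x_2 and x_2' = -32x_1 - 8x_2.
A = [[0,1],[-32,-8]]; det(A-λI) = λ^2 + 8λ + 32.
Eigenvalues λ = -4 ± 4i.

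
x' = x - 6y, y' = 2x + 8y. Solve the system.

Coefficient matrix A = [[1, -6], [2, 8]].
Characteristic polynomial det(A - λI) = λ^2 - 9λ + 20 = 0.
Eigenvalues λ = 4, 5.
For λ=4: (A-λI) row 1 is [-3, -6], so an eigenvector is (-2, 1).
For λ=5: (A-λI) row 1 is [-4, -6], so an eigenvector is (3, -2).
General solution: C_1e^(4t)(-2,1) + C_2e^(5t)(3,-2).

x(t) = -2C_1e^(4t) + 3C_2e^(5t), y(t) = C_1e^(4t) - 2C_2e^(5t)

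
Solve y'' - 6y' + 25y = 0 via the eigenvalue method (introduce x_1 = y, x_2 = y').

y(t) = c_1e^(3t)cos(4t) + c_2e^(3t)sin(4t)

Let x_1 = y, x_2 = y'. Then x_1' = x_2 and x_2' = -25x_1 + 6x_2.
A = [[0,1],[-25,6]]; det(A-λI) = λ^2 - 6λ + 25.
Eigenvalues λ = 3 ± 4i.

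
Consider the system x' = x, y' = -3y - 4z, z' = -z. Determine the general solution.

x(t) = C_3e^(t), y(t) = 2C_1e^(-t) - C_2e^(-3t), z(t) = -C_1e^(-t)

Coefficient matrix A = [[1, 0, 0], [0, -3, -4], [0, 0, -1]].
det(A - λI) = 0 gives eigenvalues λ = -1, -3, 1.
For λ=-1: eigenvector (0,2,-1).
For λ=-3: eigenvector (0,-1,0).
For λ=1: eigenvector (1,0,0).
General solution: C_1e^(-t)(0,2,-1) + C_2e^(-3t)(0,-1,0) + C_3e^(t)(1,0,0).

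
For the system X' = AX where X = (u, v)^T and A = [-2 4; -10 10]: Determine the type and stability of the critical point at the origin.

A = [[-2,4],[-10,10]]; det(A-λI) = λ^2 - 8λ + 20.
λ = 4 ± 2i: positive real part.

unstable spiral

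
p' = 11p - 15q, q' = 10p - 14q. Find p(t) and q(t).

Coefficient matrix A = [[11, -15], [10, -14]].
Characteristic polynomial det(A - λI) = λ^2 + 3λ - 4 = 0.
Eigenvalues λ = 1, -4.
For λ=1: (A-λI) row 1 is [10, -15], so an eigenvector is (-3, -2).
For λ=-4: (A-λI) row 1 is [15, -15], so an eigenvector is (-1, -1).
General solution: c_1e^(t)(-3,-2) + c_2e^(-4t)(-1,-1).

p(t) = -3c_1e^(t) - c_2e^(-4t), q(t) = -2c_1e^(t) - c_2e^(-4t)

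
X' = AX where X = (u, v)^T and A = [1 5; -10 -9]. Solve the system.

Coefficient matrix A = [[1, 5], [-10, -9]].
Characteristic polynomial det(A - λI) = λ^2 + 8λ + 41 = 0.
Eigenvalues λ = -4 ± 5i (complex conjugate pair).
For λ=-4+5i: an eigenvector is (0,-1) - i(-1,1) = (0 + i, -1 - i).
A real fundamental pair from Re and Im of e^((-4+5i)t)v: X_1 = e^(-4t)(cos(5t)·(0,-1) + sin(5t)·(-1,1)), X_2 = e^(-4t)(sin(5t)·(0,-1) - cos(5t)·(-1,1)).
General solution: c_1X_1 + c_2X_2.

u(t) = -c_1e^(-4t)sin(5t) + c_2e^(-4t)cos(5t), v(t) = c_1e^(-4t)sin(5t) - c_1e^(-4t)cos(5t) - c_2e^(-4t)sin(5t) - c_2e^(-4t)cos(5t)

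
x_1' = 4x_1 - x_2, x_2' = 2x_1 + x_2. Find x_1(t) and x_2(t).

Coefficient matrix A = [[4, -1], [2, 1]].
Characteristic polynomial det(A - λI) = λ^2 - 5λ + 6 = 0.
Eigenvalues λ = 3, 2.
For λ=3: (A-λI) row 1 is [1, -1], so an eigenvector is (1, 1).
For λ=2: (A-λI) row 1 is [2, -1], so an eigenvector is (1, 2).
General solution: c_1e^(3t)(1,1) + c_2e^(2t)(1,2).

x_1(t) = c_1e^(3t) + c_2e^(2t), x_2(t) = c_1e^(3t) + 2c_2e^(2t)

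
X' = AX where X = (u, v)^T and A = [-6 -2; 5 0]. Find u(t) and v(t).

Coefficient matrix A = [[-6, -2], [5, 0]].
Characteristic polynomial det(A - λI) = λ^2 + 6λ + 10 = 0.
Eigenvalues λ = -3 ± i (complex conjugate pair).
For λ=-3+i: an eigenvector is (-1,1) - i(1,-2) = (-1 - i, 1 + 2i).
A real fundamental pair from Re and Im of e^((-3+i)t)v: X_1 = e^(-3t)(cos(t)·(-1,1) + sin(t)·(1,-2)), X_2 = e^(-3t)(sin(t)·(-1,1) - cos(t)·(1,-2)).
General solution: K_1X_1 + K_2X_2.

u(t) = K_1e^(-3t)sin(t) - K_1e^(-3t)cos(t) - K_2e^(-3t)sin(t) - K_2e^(-3t)cos(t), v(t) = -2K_1e^(-3t)sin(t) + K_1e^(-3t)cos(t) + K_2e^(-3t)sin(t) + 2K_2e^(-3t)cos(t)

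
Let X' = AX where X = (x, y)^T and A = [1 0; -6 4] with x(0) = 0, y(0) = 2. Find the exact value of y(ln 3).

162

A = [[1,0],[-6,4]]; eigenvalues λ = 4, 1.
Eigenvectors: (0,-1) for λ=4, (1,2) for λ=1.
From the initial condition, c_1 = -2, c_2 = 0.
y(ln 3) = (-2)(3^4)(-1) + (0)(3^1)(2) = 162.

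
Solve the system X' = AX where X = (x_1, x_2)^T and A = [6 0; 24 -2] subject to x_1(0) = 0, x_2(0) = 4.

Coefficient matrix A = [[6, 0], [24, -2]].
Characteristic polynomial det(A - λI) = λ^2 - 4λ - 12 = 0.
Eigenvalues λ = 6, -2.
For λ=6: (A-λI) row 2 is [24, -8], so an eigenvector is (-1, -3).
For λ=-2: (A-λI) row 1 is [8, 0], so an eigenvector is (0, -1).
General solution: C_1e^(6t)(-1,-3) + C_2e^(-2t)(0,-1).
Applying x_1(0)=0, x_2(0)=4 gives C_1=0, C_2=-4.

x_1(t) = 0, x_2(t) = 4e^(-2t)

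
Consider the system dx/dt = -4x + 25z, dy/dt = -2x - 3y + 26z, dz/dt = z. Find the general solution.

x(t) = c_1e^(-4t) + 5c_3e^(t), y(t) = 2c_1e^(-4t) + c_2e^(-3t) + 4c_3e^(t), z(t) = c_3e^(t)

Coefficient matrix A = [[-4, 0, 25], [-2, -3, 26], [0, 0, 1]].
det(A - λI) = 0 gives eigenvalues λ = -4, -3, 1.
For λ=-4: eigenvector (1,2,0).
For λ=-3: eigenvector (0,1,0).
For λ=1: eigenvector (5,4,1).
General solution: c_1e^(-4t)(1,2,0) + c_2e^(-3t)(0,1,0) + c_3e^(t)(5,4,1).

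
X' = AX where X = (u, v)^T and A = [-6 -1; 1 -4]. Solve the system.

Coefficient matrix A = [[-6, -1], [1, -4]].
Characteristic polynomial det(A - λI) = λ^2 + 10λ + 25 = 0.
Single eigenvalue λ = -5 with algebraic multiplicity 2.
Eigenvector v = (-1,1); generalized eigenvector w with (A-λI)w=v is (0,1).
General solution: e^(-5t)[c_1·v + c_2·(t·v + w)].

u(t) = -c_1e^(-5t) - c_2te^(-5t), v(t) = c_1e^(-5t) + c_2te^(-5t) + c_2e^(-5t)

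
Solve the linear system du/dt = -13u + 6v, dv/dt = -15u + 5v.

Coefficient matrix A = [[-13, 6], [-15, 5]].
Characteristic polynomial det(A - λI) = λ^2 + 8λ + 25 = 0.
Eigenvalues λ = -4 ± 3i (complex conjugate pair).
For λ=-4+3i: an eigenvector is (-1,-1) - i(1,2) = (-1 - i, -1 - 2i).
A real fundamental pair from Re and Im of e^((-4+3i)t)v: X_1 = e^(-4t)(cos(3t)·(-1,-1) + sin(3t)·(1,2)), X_2 = e^(-4t)(sin(3t)·(-1,-1) - cos(3t)·(1,2)).
General solution: c_1X_1 + c_2X_2.

u(t) = c_1e^(-4t)sin(3t) - c_1e^(-4t)cos(3t) - c_2e^(-4t)sin(3t) - c_2e^(-4t)cos(3t), v(t) = 2c_1e^(-4t)sin(3t) - c_1e^(-4t)cos(3t) - c_2e^(-4t)sin(3t) - 2c_2e^(-4t)cos(3t)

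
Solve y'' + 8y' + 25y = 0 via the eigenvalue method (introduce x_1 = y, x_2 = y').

Let x_1 = y, x_2 = y'. Then x_1' = x_2 and x_2' = -25x_1 - 8x_2.
A = [[0,1],[-25,-8]]; det(A-λI) = λ^2 + 8λ + 25.
Eigenvalues λ = -4 ± 3i.

y(t) = c_1e^(-4t)cos(3t) + c_2e^(-4t)sin(3t)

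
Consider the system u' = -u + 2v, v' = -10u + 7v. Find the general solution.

u(t) = -C_1e^(3t)cos(2t) - C_2e^(3t)sin(2t), v(t) = C_1e^(3t)sin(2t) - 2C_1e^(3t)cos(2t) - 2C_2e^(3t)sin(2t) - C_2e^(3t)cos(2t)

Coefficient matrix A = [[-1, 2], [-10, 7]].
Characteristic polynomial det(A - λI) = λ^2 - 6λ + 13 = 0.
Eigenvalues λ = 3 ± 2i (complex conjugate pair).
For λ=3+2i: an eigenvector is (-1,-2) - i(0,1) = (-1, -2 - i).
A real fundamental pair from Re and Im of e^((3+2i)t)v: X_1 = e^(3t)(cos(2t)·(-1,-2) + sin(2t)·(0,1)), X_2 = e^(3t)(sin(2t)·(-1,-2) - cos(2t)·(0,1)).
General solution: C_1X_1 + C_2X_2.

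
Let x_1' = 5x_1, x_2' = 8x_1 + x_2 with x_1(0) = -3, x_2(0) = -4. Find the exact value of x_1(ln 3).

A = [[5,0],[8,1]]; eigenvalues λ = 5, 1.
Eigenvectors: (-1,-2) for λ=5, (0,-1) for λ=1.
From the initial condition, c_1 = 3, c_2 = -2.
x_1(ln 3) = (3)(3^5)(-1) + (-2)(3^1)(0) = -729.

-729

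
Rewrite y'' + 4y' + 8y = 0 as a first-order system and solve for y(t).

y(t) = c_1e^(-2t)cos(2t) + c_2e^(-2t)sin(2t)

Let x_1 = y, x_2 = y'. Then x_1' = x_2 and x_2' = -8x_1 - 4x_2.
A = [[0,1],[-8,-4]]; det(A-λI) = λ^2 + 4λ + 8.
Eigenvalues λ = -2 ± 2i.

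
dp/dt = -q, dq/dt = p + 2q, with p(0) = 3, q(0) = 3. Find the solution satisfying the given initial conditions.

Coefficient matrix A = [[0, -1], [1, 2]].
Characteristic polynomial det(A - λI) = λ^2 - 2λ + 1 = 0.
Single eigenvalue λ = 1 with algebraic multiplicity 2.
Eigenvector v = (1,-1); generalized eigenvector w with (A-λI)w=v is (1,-2).
General solution: e^(t)[c_1·v + c_2·(t·v + w)].
Applying p(0)=3, q(0)=3 gives c_1=9, c_2=-6.

p(t) = -6te^(t) + 3e^(t), q(t) = 6te^(t) + 3e^(t)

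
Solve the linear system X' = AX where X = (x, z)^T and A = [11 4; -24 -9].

Coefficient matrix A = [[11, 4], [-24, -9]].
Characteristic polynomial det(A - λI) = λ^2 - 2λ - 3 = 0.
Eigenvalues λ = 3, -1.
For λ=3: (A-λI) row 1 is [8, 4], so an eigenvector is (1, -2).
For λ=-1: (A-λI) row 1 is [12, 4], so an eigenvector is (-1, 3).
General solution: c_1e^(3t)(1,-2) + c_2e^(-t)(-1,3).

x(t) = c_1e^(3t) - c_2e^(-t), z(t) = -2c_1e^(3t) + 3c_2e^(-t)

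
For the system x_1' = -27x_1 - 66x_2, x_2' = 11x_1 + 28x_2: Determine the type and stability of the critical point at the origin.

saddle

A = [[-27,-66],[11,28]]; det(A-λI) = λ^2 - λ - 30.
λ = -5, 6: opposite signs.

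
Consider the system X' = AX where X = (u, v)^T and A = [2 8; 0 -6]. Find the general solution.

u(t) = -K_1e^(2t) + K_2e^(-6t), v(t) = -K_2e^(-6t)

Coefficient matrix A = [[2, 8], [0, -6]].
Characteristic polynomial det(A - λI) = λ^2 + 4λ - 12 = 0.
Eigenvalues λ = 2, -6.
For λ=2: (A-λI) row 1 is [0, 8], so an eigenvector is (-1, 0).
For λ=-6: (A-λI) row 1 is [8, 8], so an eigenvector is (1, -1).
General solution: K_1e^(2t)(-1,0) + K_2e^(-6t)(1,-1).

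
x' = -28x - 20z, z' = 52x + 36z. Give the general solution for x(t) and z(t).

x(t) = -K_1e^(4t)sin(4t) + 2K_1e^(4t)cos(4t) + 2K_2e^(4t)sin(4t) + K_2e^(4t)cos(4t), z(t) = 2K_1e^(4t)sin(4t) - 3K_1e^(4t)cos(4t) - 3K_2e^(4t)sin(4t) - 2K_2e^(4t)cos(4t)

Coefficient matrix A = [[-28, -20], [52, 36]].
Characteristic polynomial det(A - λI) = λ^2 - 8λ + 32 = 0.
Eigenvalues λ = 4 ± 4i (complex conjugate pair).
For λ=4+4i: an eigenvector is (2,-3) - i(-1,2) = (2 + i, -3 - 2i).
A real fundamental pair from Re and Im of e^((4+4i)t)v: X_1 = e^(4t)(cos(4t)·(2,-3) + sin(4t)·(-1,2)), X_2 = e^(4t)(sin(4t)·(2,-3) - cos(4t)·(-1,2)).
General solution: K_1X_1 + K_2X_2.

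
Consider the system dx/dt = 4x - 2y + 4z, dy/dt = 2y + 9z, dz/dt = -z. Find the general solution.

x(t) = -2K_1e^(-t) + K_2e^(2t) + K_3e^(4t), y(t) = -3K_1e^(-t) + K_2e^(2t), z(t) = K_1e^(-t)

Coefficient matrix A = [[4, -2, 4], [0, 2, 9], [0, 0, -1]].
det(A - λI) = 0 gives eigenvalues λ = -1, 2, 4.
For λ=-1: eigenvector (-2,-3,1).
For λ=2: eigenvector (1,1,0).
For λ=4: eigenvector (1,0,0).
General solution: K_1e^(-t)(-2,-3,1) + K_2e^(2t)(1,1,0) + K_3e^(4t)(1,0,0).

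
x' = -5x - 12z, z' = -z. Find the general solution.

Coefficient matrix A = [[-5, -12], [0, -1]].
Characteristic polynomial det(A - λI) = λ^2 + 6λ + 5 = 0.
Eigenvalues λ = -1, -5.
For λ=-1: (A-λI) row 1 is [-4, -12], so an eigenvector is (3, -1).
For λ=-5: (A-λI) row 1 is [0, -12], so an eigenvector is (-1, 0).
General solution: K_1e^(-t)(3,-1) + K_2e^(-5t)(-1,0).

x(t) = 3K_1e^(-t) - K_2e^(-5t), z(t) = -K_1e^(-t)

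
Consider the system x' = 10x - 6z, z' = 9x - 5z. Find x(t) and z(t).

Coefficient matrix A = [[10, -6], [9, -5]].
Characteristic polynomial det(A - λI) = λ^2 - 5λ + 4 = 0.
Eigenvalues λ = 4, 1.
For λ=4: (A-λI) row 1 is [6, -6], so an eigenvector is (1, 1).
For λ=1: (A-λI) row 1 is [9, -6], so an eigenvector is (2, 3).
General solution: C_1e^(4t)(1,1) + C_2e^(t)(2,3).

x(t) = C_1e^(4t) + 2C_2e^(t), z(t) = C_1e^(4t) + 3C_2e^(t)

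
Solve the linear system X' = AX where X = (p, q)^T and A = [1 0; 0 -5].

p(t) = C_2e^(t), q(t) = -C_1e^(-5t)

Coefficient matrix A = [[1, 0], [0, -5]].
Characteristic polynomial det(A - λI) = λ^2 + 4λ - 5 = 0.
Eigenvalues λ = -5, 1.
For λ=-5: (A-λI) row 1 is [6, 0], so an eigenvector is (0, -1).
For λ=1: (A-λI) row 2 is [0, -6], so an eigenvector is (1, 0).
General solution: C_1e^(-5t)(0,-1) + C_2e^(t)(1,0).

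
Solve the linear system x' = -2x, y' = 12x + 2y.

x(t) = C_1e^(-2t), y(t) = -3C_1e^(-2t) - C_2e^(2t)

Coefficient matrix A = [[-2, 0], [12, 2]].
Characteristic polynomial det(A - λI) = λ^2 - 4 = 0.
Eigenvalues λ = -2, 2.
For λ=-2: (A-λI) row 2 is [12, 4], so an eigenvector is (1, -3).
For λ=2: (A-λI) row 1 is [-4, 0], so an eigenvector is (0, -1).
General solution: C_1e^(-2t)(1,-3) + C_2e^(2t)(0,-1).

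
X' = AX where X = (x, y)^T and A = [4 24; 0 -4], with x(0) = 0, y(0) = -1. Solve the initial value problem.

x(t) = -3e^(4t) + 3e^(-4t), y(t) = -e^(-4t)

Coefficient matrix A = [[4, 24], [0, -4]].
Characteristic polynomial det(A - λI) = λ^2 - 16 = 0.
Eigenvalues λ = 4, -4.
For λ=4: (A-λI) row 1 is [0, 24], so an eigenvector is (1, 0).
For λ=-4: (A-λI) row 1 is [8, 24], so an eigenvector is (3, -1).
General solution: c_1e^(4t)(1,0) + c_2e^(-4t)(3,-1).
Applying x(0)=0, y(0)=-1 gives c_1=-3, c_2=1.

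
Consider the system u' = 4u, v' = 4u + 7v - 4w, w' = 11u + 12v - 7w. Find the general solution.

Coefficient matrix A = [[4, 0, 0], [4, 7, -4], [11, 12, -7]].
det(A - λI) = 0 gives eigenvalues λ = 4, 1, -1.
For λ=4: eigenvector (1,0,1).
For λ=1: eigenvector (0,2,3).
For λ=-1: eigenvector (0,-1,-2).
General solution: c_1e^(4t)(1,0,1) + c_2e^(t)(0,2,3) + c_3e^(-t)(0,-1,-2).

u(t) = c_1e^(4t), v(t) = 2c_2e^(t) - c_3e^(-t), w(t) = c_1e^(4t) + 3c_2e^(t) - 2c_3e^(-t)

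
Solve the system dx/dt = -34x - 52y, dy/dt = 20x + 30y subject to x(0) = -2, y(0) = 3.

Coefficient matrix A = [[-34, -52], [20, 30]].
Characteristic polynomial det(A - λI) = λ^2 + 4λ + 20 = 0.
Eigenvalues λ = -2 ± 4i (complex conjugate pair).
For λ=-2+4i: an eigenvector is (-2,1) - i(3,-2) = (-2 - 3i, 1 + 2i).
A real fundamental pair from Re and Im of e^((-2+4i)t)v: X_1 = e^(-2t)(cos(4t)·(-2,1) + sin(4t)·(3,-2)), X_2 = e^(-2t)(sin(4t)·(-2,1) - cos(4t)·(3,-2)).
General solution: c_1X_1 + c_2X_2.
Applying x(0)=-2, y(0)=3 gives c_1=-5, c_2=4.

x(t) = -23e^(-2t)sin(4t) - 2e^(-2t)cos(4t), y(t) = 14e^(-2t)sin(4t) + 3e^(-2t)cos(4t)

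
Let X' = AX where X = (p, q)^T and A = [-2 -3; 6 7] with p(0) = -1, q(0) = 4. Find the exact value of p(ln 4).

-760

A = [[-2,-3],[6,7]]; eigenvalues λ = 4, 1.
Eigenvectors: (1,-2) for λ=4, (1,-1) for λ=1.
From the initial condition, c_1 = -3, c_2 = 2.
p(ln 4) = (-3)(4^4)(1) + (2)(4^1)(1) = -760.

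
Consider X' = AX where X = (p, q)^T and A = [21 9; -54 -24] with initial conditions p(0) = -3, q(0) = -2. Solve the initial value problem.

Coefficient matrix A = [[21, 9], [-54, -24]].
Characteristic polynomial det(A - λI) = λ^2 + 3λ - 18 = 0.
Eigenvalues λ = 3, -6.
For λ=3: (A-λI) row 1 is [18, 9], so an eigenvector is (-1, 2).
For λ=-6: (A-λI) row 1 is [27, 9], so an eigenvector is (-1, 3).
General solution: c_1e^(3t)(-1,2) + c_2e^(-6t)(-1,3).
Applying p(0)=-3, q(0)=-2 gives c_1=11, c_2=-8.

p(t) = -11e^(3t) + 8e^(-6t), q(t) = 22e^(3t) - 24e^(-6t)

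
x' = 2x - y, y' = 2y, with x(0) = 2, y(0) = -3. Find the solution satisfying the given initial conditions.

Coefficient matrix A = [[2, -1], [0, 2]].
Characteristic polynomial det(A - λI) = λ^2 - 4λ + 4 = 0.
Single eigenvalue λ = 2 with algebraic multiplicity 2.
Eigenvector v = (1,0); generalized eigenvector w with (A-λI)w=v is (1,-1).
General solution: e^(2t)[C_1·v + C_2·(t·v + w)].
Applying x(0)=2, y(0)=-3 gives C_1=-1, C_2=3.

x(t) = 3te^(2t) + 2e^(2t), y(t) = -3e^(2t)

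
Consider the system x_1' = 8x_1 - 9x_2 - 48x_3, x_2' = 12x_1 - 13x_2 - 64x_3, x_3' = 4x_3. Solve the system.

x_1(t) = c_1e^(-t) + 3c_2e^(-4t) - 6c_3e^(4t), x_2(t) = c_1e^(-t) + 4c_2e^(-4t) - 8c_3e^(4t), x_3(t) = c_3e^(4t)

Coefficient matrix A = [[8, -9, -48], [12, -13, -64], [0, 0, 4]].
det(A - λI) = 0 gives eigenvalues λ = -1, -4, 4.
For λ=-1: eigenvector (1,1,0).
For λ=-4: eigenvector (3,4,0).
For λ=4: eigenvector (-6,-8,1).
General solution: c_1e^(-t)(1,1,0) + c_2e^(-4t)(3,4,0) + c_3e^(4t)(-6,-8,1).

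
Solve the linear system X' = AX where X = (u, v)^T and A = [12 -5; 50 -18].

u(t) = -C_1e^(-3t)sin(5t) + C_2e^(-3t)cos(5t), v(t) = -3C_1e^(-3t)sin(5t) + C_1e^(-3t)cos(5t) + C_2e^(-3t)sin(5t) + 3C_2e^(-3t)cos(5t)

Coefficient matrix A = [[12, -5], [50, -18]].
Characteristic polynomial det(A - λI) = λ^2 + 6λ + 34 = 0.
Eigenvalues λ = -3 ± 5i (complex conjugate pair).
For λ=-3+5i: an eigenvector is (0,1) - i(-1,-3) = (0 + i, 1 + 3i).
A real fundamental pair from Re and Im of e^((-3+5i)t)v: X_1 = e^(-3t)(cos(5t)·(0,1) + sin(5t)·(-1,-3)), X_2 = e^(-3t)(sin(5t)·(0,1) - cos(5t)·(-1,-3)).
General solution: C_1X_1 + C_2X_2.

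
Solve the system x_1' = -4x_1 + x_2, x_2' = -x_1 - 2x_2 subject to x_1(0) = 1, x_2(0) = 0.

Coefficient matrix A = [[-4, 1], [-1, -2]].
Characteristic polynomial det(A - λI) = λ^2 + 6λ + 9 = 0.
Single eigenvalue λ = -3 with algebraic multiplicity 2.
Eigenvector v = (-1,-1); generalized eigenvector w with (A-λI)w=v is (-1,-2).
General solution: e^(-3t)[C_1·v + C_2·(t·v + w)].
Applying x_1(0)=1, x_2(0)=0 gives C_1=-2, C_2=1.

x_1(t) = -te^(-3t) + e^(-3t), x_2(t) = -te^(-3t)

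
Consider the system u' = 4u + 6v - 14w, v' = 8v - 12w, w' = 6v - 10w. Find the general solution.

u(t) = K_1e^(4t) + K_2e^(2t) + K_3e^(-4t), v(t) = 2K_2e^(2t) + K_3e^(-4t), w(t) = K_2e^(2t) + K_3e^(-4t)

Coefficient matrix A = [[4, 6, -14], [0, 8, -12], [0, 6, -10]].
det(A - λI) = 0 gives eigenvalues λ = 4, 2, -4.
For λ=4: eigenvector (1,0,0).
For λ=2: eigenvector (1,2,1).
For λ=-4: eigenvector (1,1,1).
General solution: K_1e^(4t)(1,0,0) + K_2e^(2t)(1,2,1) + K_3e^(-4t)(1,1,1).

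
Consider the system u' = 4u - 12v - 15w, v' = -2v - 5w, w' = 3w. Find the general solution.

u(t) = 2c_1e^(-2t) + c_2e^(4t) + 3c_3e^(3t), v(t) = c_1e^(-2t) - c_3e^(3t), w(t) = c_3e^(3t)

Coefficient matrix A = [[4, -12, -15], [0, -2, -5], [0, 0, 3]].
det(A - λI) = 0 gives eigenvalues λ = -2, 4, 3.
For λ=-2: eigenvector (2,1,0).
For λ=4: eigenvector (1,0,0).
For λ=3: eigenvector (3,-1,1).
General solution: c_1e^(-2t)(2,1,0) + c_2e^(4t)(1,0,0) + c_3e^(3t)(3,-1,1).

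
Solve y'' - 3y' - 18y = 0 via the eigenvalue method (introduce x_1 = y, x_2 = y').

Let x_1 = y, x_2 = y'. Then x_1' = x_2 and x_2' = 18x_1 + 3x_2.
A = [[0,1],[18,3]]; det(A-λI) = λ^2 - 3λ - 18.
Eigenvalues λ = -3, 6 with eigenvectors (1,-3), (1,6).

y(t) = C_1e^(-3t) + C_2e^(6t)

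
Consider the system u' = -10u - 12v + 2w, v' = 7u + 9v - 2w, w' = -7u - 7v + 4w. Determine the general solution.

u(t) = C_1e^(2t) + 2C_2e^(-3t) + C_3e^(4t), v(t) = -C_1e^(2t) - C_2e^(-3t) - C_3e^(4t), w(t) = C_2e^(-3t) + C_3e^(4t)

Coefficient matrix A = [[-10, -12, 2], [7, 9, -2], [-7, -7, 4]].
det(A - λI) = 0 gives eigenvalues λ = 2, -3, 4.
For λ=2: eigenvector (1,-1,0).
For λ=-3: eigenvector (2,-1,1).
For λ=4: eigenvector (1,-1,1).
General solution: C_1e^(2t)(1,-1,0) + C_2e^(-3t)(2,-1,1) + C_3e^(4t)(1,-1,1).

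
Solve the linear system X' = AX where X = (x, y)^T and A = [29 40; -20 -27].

x(t) = C_1e^(t)sin(4t) + 3C_1e^(t)cos(4t) + 3C_2e^(t)sin(4t) - C_2e^(t)cos(4t), y(t) = -C_1e^(t)sin(4t) - 2C_1e^(t)cos(4t) - 2C_2e^(t)sin(4t) + C_2e^(t)cos(4t)

Coefficient matrix A = [[29, 40], [-20, -27]].
Characteristic polynomial det(A - λI) = λ^2 - 2λ + 17 = 0.
Eigenvalues λ = 1 ± 4i (complex conjugate pair).
For λ=1+4i: an eigenvector is (3,-2) - i(1,-1) = (3 - i, -2 + i).
A real fundamental pair from Re and Im of e^((1+4i)t)v: X_1 = e^(t)(cos(4t)·(3,-2) + sin(4t)·(1,-1)), X_2 = e^(t)(sin(4t)·(3,-2) - cos(4t)·(1,-1)).
General solution: C_1X_1 + C_2X_2.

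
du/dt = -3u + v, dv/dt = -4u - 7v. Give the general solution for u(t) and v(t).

Coefficient matrix A = [[-3, 1], [-4, -7]].
Characteristic polynomial det(A - λI) = λ^2 + 10λ + 25 = 0.
Single eigenvalue λ = -5 with algebraic multiplicity 2.
Eigenvector v = (-1,2); generalized eigenvector w with (A-λI)w=v is (-1,1).
General solution: e^(-5t)[c_1·v + c_2·(t·v + w)].

u(t) = -c_1e^(-5t) - c_2te^(-5t) - c_2e^(-5t), v(t) = 2c_1e^(-5t) + 2c_2te^(-5t) + c_2e^(-5t)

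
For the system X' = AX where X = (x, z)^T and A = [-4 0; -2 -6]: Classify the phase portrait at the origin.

stable node

A = [[-4,0],[-2,-6]]; det(A-λI) = λ^2 + 10λ + 24.
λ = -6, -4: both negative.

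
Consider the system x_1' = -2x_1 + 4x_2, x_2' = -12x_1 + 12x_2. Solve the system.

Coefficient matrix A = [[-2, 4], [-12, 12]].
Characteristic polynomial det(A - λI) = λ^2 - 10λ + 24 = 0.
Eigenvalues λ = 4, 6.
For λ=4: (A-λI) row 1 is [-6, 4], so an eigenvector is (-2, -3).
For λ=6: (A-λI) row 1 is [-8, 4], so an eigenvector is (-1, -2).
General solution: c_1e^(4t)(-2,-3) + c_2e^(6t)(-1,-2).

x_1(t) = -2c_1e^(4t) - c_2e^(6t), x_2(t) = -3c_1e^(4t) - 2c_2e^(6t)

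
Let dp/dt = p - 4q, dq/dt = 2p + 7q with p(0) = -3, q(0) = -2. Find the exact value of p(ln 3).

1431

A = [[1,-4],[2,7]]; eigenvalues λ = 5, 3.
Eigenvectors: (1,-1) for λ=5, (2,-1) for λ=3.
From the initial condition, c_1 = 7, c_2 = -5.
p(ln 3) = (7)(3^5)(1) + (-5)(3^3)(2) = 1431.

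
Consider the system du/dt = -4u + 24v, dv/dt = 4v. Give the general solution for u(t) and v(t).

u(t) = 3c_1e^(4t) + c_2e^(-4t), v(t) = c_1e^(4t)

Coefficient matrix A = [[-4, 24], [0, 4]].
Characteristic polynomial det(A - λI) = λ^2 - 16 = 0.
Eigenvalues λ = 4, -4.
For λ=4: (A-λI) row 1 is [-8, 24], so an eigenvector is (3, 1).
For λ=-4: (A-λI) row 1 is [0, 24], so an eigenvector is (1, 0).
General solution: c_1e^(4t)(3,1) + c_2e^(-4t)(1,0).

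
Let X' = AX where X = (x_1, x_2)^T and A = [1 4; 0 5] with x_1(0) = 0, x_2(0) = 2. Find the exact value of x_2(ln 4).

A = [[1,4],[0,5]]; eigenvalues λ = 1, 5.
Eigenvectors: (1,0) for λ=1, (-1,-1) for λ=5.
From the initial condition, c_1 = -2, c_2 = -2.
x_2(ln 4) = (-2)(4^1)(0) + (-2)(4^5)(-1) = 2048.

2048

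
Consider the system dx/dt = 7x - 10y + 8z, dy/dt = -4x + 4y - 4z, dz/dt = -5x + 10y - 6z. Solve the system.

x(t) = -4c_1e^(2t) - 2c_2e^(4t) + c_3e^(-t), y(t) = 2c_1e^(2t) + c_2e^(4t), z(t) = 5c_1e^(2t) + 2c_2e^(4t) - c_3e^(-t)

Coefficient matrix A = [[7, -10, 8], [-4, 4, -4], [-5, 10, -6]].
det(A - λI) = 0 gives eigenvalues λ = 2, 4, -1.
For λ=2: eigenvector (-4,2,5).
For λ=4: eigenvector (-2,1,2).
For λ=-1: eigenvector (1,0,-1).
General solution: c_1e^(2t)(-4,2,5) + c_2e^(4t)(-2,1,2) + c_3e^(-t)(1,0,-1).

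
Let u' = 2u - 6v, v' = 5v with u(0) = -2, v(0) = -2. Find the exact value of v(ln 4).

A = [[2,-6],[0,5]]; eigenvalues λ = 5, 2.
Eigenvectors: (-2,1) for λ=5, (-1,0) for λ=2.
From the initial condition, c_1 = -2, c_2 = 6.
v(ln 4) = (-2)(4^5)(1) + (6)(4^2)(0) = -2048.

-2048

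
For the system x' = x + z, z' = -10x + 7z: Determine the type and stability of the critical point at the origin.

unstable spiral

A = [[1,1],[-10,7]]; det(A-λI) = λ^2 - 8λ + 17.
λ = 4 ± i: positive real part.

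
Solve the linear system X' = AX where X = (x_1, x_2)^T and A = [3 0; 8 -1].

x_1(t) = -c_1e^(3t), x_2(t) = -2c_1e^(3t) + c_2e^(-t)

Coefficient matrix A = [[3, 0], [8, -1]].
Characteristic polynomial det(A - λI) = λ^2 - 2λ - 3 = 0.
Eigenvalues λ = 3, -1.
For λ=3: (A-λI) row 2 is [8, -4], so an eigenvector is (-1, -2).
For λ=-1: (A-λI) row 1 is [4, 0], so an eigenvector is (0, 1).
General solution: c_1e^(3t)(-1,-2) + c_2e^(-t)(0,1).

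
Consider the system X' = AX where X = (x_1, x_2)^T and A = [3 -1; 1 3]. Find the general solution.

x_1(t) = -K_1e^(3t)sin(t) + K_2e^(3t)cos(t), x_2(t) = K_1e^(3t)cos(t) + K_2e^(3t)sin(t)

Coefficient matrix A = [[3, -1], [1, 3]].
Characteristic polynomial det(A - λI) = λ^2 - 6λ + 10 = 0.
Eigenvalues λ = 3 ± i (complex conjugate pair).
For λ=3+i: an eigenvector is (0,1) - i(-1,0) = (0 + i, 1).
A real fundamental pair from Re and Im of e^((3+i)t)v: X_1 = e^(3t)(cos(t)·(0,1) + sin(t)·(-1,0)), X_2 = e^(3t)(sin(t)·(0,1) - cos(t)·(-1,0)).
General solution: K_1X_1 + K_2X_2.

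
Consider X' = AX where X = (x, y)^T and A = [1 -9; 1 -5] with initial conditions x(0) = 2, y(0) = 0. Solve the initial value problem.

x(t) = 6te^(-2t) + 2e^(-2t), y(t) = 2te^(-2t)

Coefficient matrix A = [[1, -9], [1, -5]].
Characteristic polynomial det(A - λI) = λ^2 + 4λ + 4 = 0.
Single eigenvalue λ = -2 with algebraic multiplicity 2.
Eigenvector v = (3,1); generalized eigenvector w with (A-λI)w=v is (1,0).
General solution: e^(-2t)[c_1·v + c_2·(t·v + w)].
Applying x(0)=2, y(0)=0 gives c_1=0, c_2=2.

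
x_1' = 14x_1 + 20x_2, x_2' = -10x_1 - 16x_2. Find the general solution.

Coefficient matrix A = [[14, 20], [-10, -16]].
Characteristic polynomial det(A - λI) = λ^2 + 2λ - 24 = 0.
Eigenvalues λ = -6, 4.
For λ=-6: (A-λI) row 1 is [20, 20], so an eigenvector is (1, -1).
For λ=4: (A-λI) row 1 is [10, 20], so an eigenvector is (-2, 1).
General solution: C_1e^(-6t)(1,-1) + C_2e^(4t)(-2,1).

x_1(t) = C_1e^(-6t) - 2C_2e^(4t), x_2(t) = -C_1e^(-6t) + C_2e^(4t)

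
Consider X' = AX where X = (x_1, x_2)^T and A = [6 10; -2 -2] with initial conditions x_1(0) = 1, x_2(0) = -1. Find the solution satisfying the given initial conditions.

x_1(t) = -3e^(2t)sin(2t) + e^(2t)cos(2t), x_2(t) = e^(2t)sin(2t) - e^(2t)cos(2t)

Coefficient matrix A = [[6, 10], [-2, -2]].
Characteristic polynomial det(A - λI) = λ^2 - 4λ + 8 = 0.
Eigenvalues λ = 2 ± 2i (complex conjugate pair).
For λ=2+2i: an eigenvector is (1,0) - i(2,-1) = (1 - 2i, 0 + i).
A real fundamental pair from Re and Im of e^((2+2i)t)v: X_1 = e^(2t)(cos(2t)·(1,0) + sin(2t)·(2,-1)), X_2 = e^(2t)(sin(2t)·(1,0) - cos(2t)·(2,-1)).
General solution: C_1X_1 + C_2X_2.
Applying x_1(0)=1, x_2(0)=-1 gives C_1=-1, C_2=-1.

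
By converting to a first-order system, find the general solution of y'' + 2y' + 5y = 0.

Let x_1 = y, x_2 = y'. Then x_1' = x_2 and x_2' = -5x_1 - 2x_2.
A = [[0,1],[-5,-2]]; det(A-λI) = λ^2 + 2λ + 5.
Eigenvalues λ = -1 ± 2i.

y(t) = C_1e^(-t)cos(2t) + C_2e^(-t)sin(2t)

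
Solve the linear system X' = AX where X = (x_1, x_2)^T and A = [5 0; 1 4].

x_1(t) = -c_2e^(5t), x_2(t) = c_1e^(4t) - c_2e^(5t)

Coefficient matrix A = [[5, 0], [1, 4]].
Characteristic polynomial det(A - λI) = λ^2 - 9λ + 20 = 0.
Eigenvalues λ = 4, 5.
For λ=4: (A-λI) row 1 is [1, 0], so an eigenvector is (0, 1).
For λ=5: (A-λI) row 2 is [1, -1], so an eigenvector is (-1, -1).
General solution: c_1e^(4t)(0,1) + c_2e^(5t)(-1,-1).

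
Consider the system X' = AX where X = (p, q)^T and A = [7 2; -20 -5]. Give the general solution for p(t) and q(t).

Coefficient matrix A = [[7, 2], [-20, -5]].
Characteristic polynomial det(A - λI) = λ^2 - 2λ + 5 = 0.
Eigenvalues λ = 1 ± 2i (complex conjugate pair).
For λ=1+2i: an eigenvector is (0,1) - i(1,-3) = (0 - i, 1 + 3i).
A real fundamental pair from Re and Im of e^((1+2i)t)v: X_1 = e^(t)(cos(2t)·(0,1) + sin(2t)·(1,-3)), X_2 = e^(t)(sin(2t)·(0,1) - cos(2t)·(1,-3)).
General solution: K_1X_1 + K_2X_2.

p(t) = K_1e^(t)sin(2t) - K_2e^(t)cos(2t), q(t) = -3K_1e^(t)sin(2t) + K_1e^(t)cos(2t) + K_2e^(t)sin(2t) + 3K_2e^(t)cos(2t)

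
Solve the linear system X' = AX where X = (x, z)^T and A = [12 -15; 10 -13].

Coefficient matrix A = [[12, -15], [10, -13]].
Characteristic polynomial det(A - λI) = λ^2 + λ - 6 = 0.
Eigenvalues λ = -3, 2.
For λ=-3: (A-λI) row 1 is [15, -15], so an eigenvector is (1, 1).
For λ=2: (A-λI) row 1 is [10, -15], so an eigenvector is (3, 2).
General solution: C_1e^(-3t)(1,1) + C_2e^(2t)(3,2).

x(t) = C_1e^(-3t) + 3C_2e^(2t), z(t) = C_1e^(-3t) + 2C_2e^(2t)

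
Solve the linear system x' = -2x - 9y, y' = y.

x(t) = -c_1e^(-2t) - 3c_2e^(t), y(t) = c_2e^(t)

Coefficient matrix A = [[-2, -9], [0, 1]].
Characteristic polynomial det(A - λI) = λ^2 + λ - 2 = 0.
Eigenvalues λ = -2, 1.
For λ=-2: (A-λI) row 1 is [0, -9], so an eigenvector is (-1, 0).
For λ=1: (A-λI) row 1 is [-3, -9], so an eigenvector is (-3, 1).
General solution: c_1e^(-2t)(-1,0) + c_2e^(t)(-3,1).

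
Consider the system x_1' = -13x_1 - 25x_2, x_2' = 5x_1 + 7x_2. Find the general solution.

Coefficient matrix A = [[-13, -25], [5, 7]].
Characteristic polynomial det(A - λI) = λ^2 + 6λ + 34 = 0.
Eigenvalues λ = -3 ± 5i (complex conjugate pair).
For λ=-3+5i: an eigenvector is (1,0) - i(-2,1) = (1 + 2i, 0 - i).
A real fundamental pair from Re and Im of e^((-3+5i)t)v: X_1 = e^(-3t)(cos(5t)·(1,0) + sin(5t)·(-2,1)), X_2 = e^(-3t)(sin(5t)·(1,0) - cos(5t)·(-2,1)).
General solution: C_1X_1 + C_2X_2.

x_1(t) = -2C_1e^(-3t)sin(5t) + C_1e^(-3t)cos(5t) + C_2e^(-3t)sin(5t) + 2C_2e^(-3t)cos(5t), x_2(t) = C_1e^(-3t)sin(5t) - C_2e^(-3t)cos(5t)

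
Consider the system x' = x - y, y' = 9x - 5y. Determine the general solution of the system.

x(t) = K_1e^(-2t) + K_2te^(-2t) + K_2e^(-2t), y(t) = 3K_1e^(-2t) + 3K_2te^(-2t) + 2K_2e^(-2t)

Coefficient matrix A = [[1, -1], [9, -5]].
Characteristic polynomial det(A - λI) = λ^2 + 4λ + 4 = 0.
Single eigenvalue λ = -2 with algebraic multiplicity 2.
Eigenvector v = (1,3); generalized eigenvector w with (A-λI)w=v is (1,2).
General solution: e^(-2t)[K_1·v + K_2·(t·v + w)].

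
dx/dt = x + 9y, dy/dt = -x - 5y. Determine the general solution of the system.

x(t) = 3c_1e^(-2t) + 3c_2te^(-2t) + c_2e^(-2t), y(t) = -c_1e^(-2t) - c_2te^(-2t)

Coefficient matrix A = [[1, 9], [-1, -5]].
Characteristic polynomial det(A - λI) = λ^2 + 4λ + 4 = 0.
Single eigenvalue λ = -2 with algebraic multiplicity 2.
Eigenvector v = (3,-1); generalized eigenvector w with (A-λI)w=v is (1,0).
General solution: e^(-2t)[c_1·v + c_2·(t·v + w)].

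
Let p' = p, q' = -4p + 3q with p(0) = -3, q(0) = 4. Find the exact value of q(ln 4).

616

A = [[1,0],[-4,3]]; eigenvalues λ = 3, 1.
Eigenvectors: (0,1) for λ=3, (-1,-2) for λ=1.
From the initial condition, c_1 = 10, c_2 = 3.
q(ln 4) = (10)(4^3)(1) + (3)(4^1)(-2) = 616.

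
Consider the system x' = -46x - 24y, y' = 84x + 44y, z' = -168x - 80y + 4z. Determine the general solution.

x(t) = c_1e^(2t) + 4c_3e^(-4t), y(t) = -2c_1e^(2t) - 7c_3e^(-4t), z(t) = 4c_1e^(2t) + c_2e^(4t) + 14c_3e^(-4t)

Coefficient matrix A = [[-46, -24, 0], [84, 44, 0], [-168, -80, 4]].
det(A - λI) = 0 gives eigenvalues λ = 2, 4, -4.
For λ=2: eigenvector (1,-2,4).
For λ=4: eigenvector (0,0,1).
For λ=-4: eigenvector (4,-7,14).
General solution: c_1e^(2t)(1,-2,4) + c_2e^(4t)(0,0,1) + c_3e^(-4t)(4,-7,14).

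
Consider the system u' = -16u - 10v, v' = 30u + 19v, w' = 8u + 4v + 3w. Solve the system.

Coefficient matrix A = [[-16, -10, 0], [30, 19, 0], [8, 4, 3]].
det(A - λI) = 0 gives eigenvalues λ = -1, 4, 3.
For λ=-1: eigenvector (2,-3,-1).
For λ=4: eigenvector (1,-2,0).
For λ=3: eigenvector (0,0,1).
General solution: K_1e^(-t)(2,-3,-1) + K_2e^(4t)(1,-2,0) + K_3e^(3t)(0,0,1).

u(t) = 2K_1e^(-t) + K_2e^(4t), v(t) = -3K_1e^(-t) - 2K_2e^(4t), w(t) = -K_1e^(-t) + K_3e^(3t)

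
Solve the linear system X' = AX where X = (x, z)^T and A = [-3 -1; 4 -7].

x(t) = -c_1e^(-5t) - c_2te^(-5t) - 2c_2e^(-5t), z(t) = -2c_1e^(-5t) - 2c_2te^(-5t) - 3c_2e^(-5t)

Coefficient matrix A = [[-3, -1], [4, -7]].
Characteristic polynomial det(A - λI) = λ^2 + 10λ + 25 = 0.
Single eigenvalue λ = -5 with algebraic multiplicity 2.
Eigenvector v = (-1,-2); generalized eigenvector w with (A-λI)w=v is (-2,-3).
General solution: e^(-5t)[c_1·v + c_2·(t·v + w)].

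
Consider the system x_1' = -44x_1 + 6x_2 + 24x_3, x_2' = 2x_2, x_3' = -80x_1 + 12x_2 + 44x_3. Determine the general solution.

x_1(t) = K_1e^(4t) - 3K_2e^(-4t) - 3K_3e^(2t), x_2(t) = K_3e^(2t), x_3(t) = 2K_1e^(4t) - 5K_2e^(-4t) - 6K_3e^(2t)

Coefficient matrix A = [[-44, 6, 24], [0, 2, 0], [-80, 12, 44]].
det(A - λI) = 0 gives eigenvalues λ = 4, -4, 2.
For λ=4: eigenvector (1,0,2).
For λ=-4: eigenvector (-3,0,-5).
For λ=2: eigenvector (-3,1,-6).
General solution: K_1e^(4t)(1,0,2) + K_2e^(-4t)(-3,0,-5) + K_3e^(2t)(-3,1,-6).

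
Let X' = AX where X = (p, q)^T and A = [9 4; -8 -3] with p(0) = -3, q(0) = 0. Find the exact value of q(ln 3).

1440

A = [[9,4],[-8,-3]]; eigenvalues λ = 5, 1.
Eigenvectors: (-1,1) for λ=5, (1,-2) for λ=1.
From the initial condition, c_1 = 6, c_2 = 3.
q(ln 3) = (6)(3^5)(1) + (3)(3^1)(-2) = 1440.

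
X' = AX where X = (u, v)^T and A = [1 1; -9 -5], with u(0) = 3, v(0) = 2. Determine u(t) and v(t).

u(t) = 11te^(-2t) + 3e^(-2t), v(t) = -33te^(-2t) + 2e^(-2t)

Coefficient matrix A = [[1, 1], [-9, -5]].
Characteristic polynomial det(A - λI) = λ^2 + 4λ + 4 = 0.
Single eigenvalue λ = -2 with algebraic multiplicity 2.
Eigenvector v = (-1,3); generalized eigenvector w with (A-λI)w=v is (-1,2).
General solution: e^(-2t)[C_1·v + C_2·(t·v + w)].
Applying u(0)=3, v(0)=2 gives C_1=8, C_2=-11.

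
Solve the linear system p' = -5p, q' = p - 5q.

p(t) = -C_2e^(-5t), q(t) = -C_1e^(-5t) - C_2te^(-5t) + C_2e^(-5t)

Coefficient matrix A = [[-5, 0], [1, -5]].
Characteristic polynomial det(A - λI) = λ^2 + 10λ + 25 = 0.
Single eigenvalue λ = -5 with algebraic multiplicity 2.
Eigenvector v = (0,-1); generalized eigenvector w with (A-λI)w=v is (-1,1).
General solution: e^(-5t)[C_1·v + C_2·(t·v + w)].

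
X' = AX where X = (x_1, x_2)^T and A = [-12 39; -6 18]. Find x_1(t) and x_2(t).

Coefficient matrix A = [[-12, 39], [-6, 18]].
Characteristic polynomial det(A - λI) = λ^2 - 6λ + 18 = 0.
Eigenvalues λ = 3 ± 3i (complex conjugate pair).
For λ=3+3i: an eigenvector is (3,1) - i(-2,-1) = (3 + 2i, 1 + i).
A real fundamental pair from Re and Im of e^((3+3i)t)v: X_1 = e^(3t)(cos(3t)·(3,1) + sin(3t)·(-2,-1)), X_2 = e^(3t)(sin(3t)·(3,1) - cos(3t)·(-2,-1)).
General solution: c_1X_1 + c_2X_2.

x_1(t) = -2c_1e^(3t)sin(3t) + 3c_1e^(3t)cos(3t) + 3c_2e^(3t)sin(3t) + 2c_2e^(3t)cos(3t), x_2(t) = -c_1e^(3t)sin(3t) + c_1e^(3t)cos(3t) + c_2e^(3t)sin(3t) + c_2e^(3t)cos(3t)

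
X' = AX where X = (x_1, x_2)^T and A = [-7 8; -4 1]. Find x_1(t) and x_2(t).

Coefficient matrix A = [[-7, 8], [-4, 1]].
Characteristic polynomial det(A - λI) = λ^2 + 6λ + 25 = 0.
Eigenvalues λ = -3 ± 4i (complex conjugate pair).
For λ=-3+4i: an eigenvector is (1,0) - i(-1,-1) = (1 + i, 0 + i).
A real fundamental pair from Re and Im of e^((-3+4i)t)v: X_1 = e^(-3t)(cos(4t)·(1,0) + sin(4t)·(-1,-1)), X_2 = e^(-3t)(sin(4t)·(1,0) - cos(4t)·(-1,-1)).
General solution: C_1X_1 + C_2X_2.

x_1(t) = -C_1e^(-3t)sin(4t) + C_1e^(-3t)cos(4t) + C_2e^(-3t)sin(4t) + C_2e^(-3t)cos(4t), x_2(t) = -C_1e^(-3t)sin(4t) + C_2e^(-3t)cos(4t)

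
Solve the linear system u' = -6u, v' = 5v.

Coefficient matrix A = [[-6, 0], [0, 5]].
Characteristic polynomial det(A - λI) = λ^2 + λ - 30 = 0.
Eigenvalues λ = 5, -6.
For λ=5: (A-λI) row 1 is [-11, 0], so an eigenvector is (0, 1).
For λ=-6: (A-λI) row 2 is [0, 11], so an eigenvector is (-1, 0).
General solution: K_1e^(5t)(0,1) + K_2e^(-6t)(-1,0).

u(t) = -K_2e^(-6t), v(t) = K_1e^(5t)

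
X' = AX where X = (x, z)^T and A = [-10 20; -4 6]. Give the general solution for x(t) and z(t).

x(t) = 2K_1e^(-2t)sin(4t) - K_1e^(-2t)cos(4t) - K_2e^(-2t)sin(4t) - 2K_2e^(-2t)cos(4t), z(t) = K_1e^(-2t)sin(4t) - K_2e^(-2t)cos(4t)

Coefficient matrix A = [[-10, 20], [-4, 6]].
Characteristic polynomial det(A - λI) = λ^2 + 4λ + 20 = 0.
Eigenvalues λ = -2 ± 4i (complex conjugate pair).
For λ=-2+4i: an eigenvector is (-1,0) - i(2,1) = (-1 - 2i, 0 - i).
A real fundamental pair from Re and Im of e^((-2+4i)t)v: X_1 = e^(-2t)(cos(4t)·(-1,0) + sin(4t)·(2,1)), X_2 = e^(-2t)(sin(4t)·(-1,0) - cos(4t)·(2,1)).
General solution: K_1X_1 + K_2X_2.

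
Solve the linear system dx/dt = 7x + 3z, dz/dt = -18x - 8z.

Coefficient matrix A = [[7, 3], [-18, -8]].
Characteristic polynomial det(A - λI) = λ^2 + λ - 2 = 0.
Eigenvalues λ = -2, 1.
For λ=-2: (A-λI) row 1 is [9, 3], so an eigenvector is (1, -3).
For λ=1: (A-λI) row 1 is [6, 3], so an eigenvector is (1, -2).
General solution: C_1e^(-2t)(1,-3) + C_2e^(t)(1,-2).

x(t) = C_1e^(-2t) + C_2e^(t), z(t) = -3C_1e^(-2t) - 2C_2e^(t)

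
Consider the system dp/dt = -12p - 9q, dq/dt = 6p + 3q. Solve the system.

p(t) = c_1e^(-3t) - 3c_2e^(-6t), q(t) = -c_1e^(-3t) + 2c_2e^(-6t)

Coefficient matrix A = [[-12, -9], [6, 3]].
Characteristic polynomial det(A - λI) = λ^2 + 9λ + 18 = 0.
Eigenvalues λ = -3, -6.
For λ=-3: (A-λI) row 1 is [-9, -9], so an eigenvector is (1, -1).
For λ=-6: (A-λI) row 1 is [-6, -9], so an eigenvector is (-3, 2).
General solution: c_1e^(-3t)(1,-1) + c_2e^(-6t)(-3,2).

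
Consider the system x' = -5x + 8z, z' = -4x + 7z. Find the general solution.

Coefficient matrix A = [[-5, 8], [-4, 7]].
Characteristic polynomial det(A - λI) = λ^2 - 2λ - 3 = 0.
Eigenvalues λ = -1, 3.
For λ=-1: (A-λI) row 1 is [-4, 8], so an eigenvector is (2, 1).
For λ=3: (A-λI) row 1 is [-8, 8], so an eigenvector is (-1, -1).
General solution: c_1e^(-t)(2,1) + c_2e^(3t)(-1,-1).

x(t) = 2c_1e^(-t) - c_2e^(3t), z(t) = c_1e^(-t) - c_2e^(3t)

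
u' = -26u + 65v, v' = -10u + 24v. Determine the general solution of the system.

u(t) = 2K_1e^(-t)sin(5t) - 3K_1e^(-t)cos(5t) - 3K_2e^(-t)sin(5t) - 2K_2e^(-t)cos(5t), v(t) = K_1e^(-t)sin(5t) - K_1e^(-t)cos(5t) - K_2e^(-t)sin(5t) - K_2e^(-t)cos(5t)

Coefficient matrix A = [[-26, 65], [-10, 24]].
Characteristic polynomial det(A - λI) = λ^2 + 2λ + 26 = 0.
Eigenvalues λ = -1 ± 5i (complex conjugate pair).
For λ=-1+5i: an eigenvector is (-3,-1) - i(2,1) = (-3 - 2i, -1 - i).
A real fundamental pair from Re and Im of e^((-1+5i)t)v: X_1 = e^(-t)(cos(5t)·(-3,-1) + sin(5t)·(2,1)), X_2 = e^(-t)(sin(5t)·(-3,-1) - cos(5t)·(2,1)).
General solution: K_1X_1 + K_2X_2.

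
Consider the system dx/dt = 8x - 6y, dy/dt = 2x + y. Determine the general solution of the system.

x(t) = 2c_1e^(5t) - 3c_2e^(4t), y(t) = c_1e^(5t) - 2c_2e^(4t)

Coefficient matrix A = [[8, -6], [2, 1]].
Characteristic polynomial det(A - λI) = λ^2 - 9λ + 20 = 0.
Eigenvalues λ = 5, 4.
For λ=5: (A-λI) row 1 is [3, -6], so an eigenvector is (2, 1).
For λ=4: (A-λI) row 1 is [4, -6], so an eigenvector is (-3, -2).
General solution: c_1e^(5t)(2,1) + c_2e^(4t)(-3,-2).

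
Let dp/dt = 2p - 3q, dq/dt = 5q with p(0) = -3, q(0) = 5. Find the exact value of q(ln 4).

A = [[2,-3],[0,5]]; eigenvalues λ = 2, 5.
Eigenvectors: (-1,0) for λ=2, (-1,1) for λ=5.
From the initial condition, c_1 = -2, c_2 = 5.
q(ln 4) = (-2)(4^2)(0) + (5)(4^5)(1) = 5120.

5120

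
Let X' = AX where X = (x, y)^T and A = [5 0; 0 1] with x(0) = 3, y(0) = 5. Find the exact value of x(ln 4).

3072

A = [[5,0],[0,1]]; eigenvalues λ = 1, 5.
Eigenvectors: (0,-1) for λ=1, (1,0) for λ=5.
From the initial condition, c_1 = -5, c_2 = 3.
x(ln 4) = (-5)(4^1)(0) + (3)(4^5)(1) = 3072.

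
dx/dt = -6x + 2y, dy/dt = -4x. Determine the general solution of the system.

Coefficient matrix A = [[-6, 2], [-4, 0]].
Characteristic polynomial det(A - λI) = λ^2 + 6λ + 8 = 0.
Eigenvalues λ = -2, -4.
For λ=-2: (A-λI) row 1 is [-4, 2], so an eigenvector is (1, 2).
For λ=-4: (A-λI) row 1 is [-2, 2], so an eigenvector is (1, 1).
General solution: c_1e^(-2t)(1,2) + c_2e^(-4t)(1,1).

x(t) = c_1e^(-2t) + c_2e^(-4t), y(t) = 2c_1e^(-2t) + c_2e^(-4t)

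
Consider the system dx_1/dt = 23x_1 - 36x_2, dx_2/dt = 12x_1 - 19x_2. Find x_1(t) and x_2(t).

x_1(t) = 2C_1e^(5t) + 3C_2e^(-t), x_2(t) = C_1e^(5t) + 2C_2e^(-t)

Coefficient matrix A = [[23, -36], [12, -19]].
Characteristic polynomial det(A - λI) = λ^2 - 4λ - 5 = 0.
Eigenvalues λ = 5, -1.
For λ=5: (A-λI) row 1 is [18, -36], so an eigenvector is (2, 1).
For λ=-1: (A-λI) row 1 is [24, -36], so an eigenvector is (3, 2).
General solution: C_1e^(5t)(2,1) + C_2e^(-t)(3,2).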